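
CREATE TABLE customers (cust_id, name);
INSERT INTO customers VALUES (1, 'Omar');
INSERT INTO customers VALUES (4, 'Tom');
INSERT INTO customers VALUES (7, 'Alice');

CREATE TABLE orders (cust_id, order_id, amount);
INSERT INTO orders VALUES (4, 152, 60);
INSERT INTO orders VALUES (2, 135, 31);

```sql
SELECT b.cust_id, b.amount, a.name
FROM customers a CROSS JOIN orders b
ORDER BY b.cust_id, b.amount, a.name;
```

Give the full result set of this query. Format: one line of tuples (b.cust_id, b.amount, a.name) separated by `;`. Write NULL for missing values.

(2, 31, Alice); (2, 31, Omar); (2, 31, Tom); (4, 60, Alice); (4, 60, Omar); (4, 60, Tom)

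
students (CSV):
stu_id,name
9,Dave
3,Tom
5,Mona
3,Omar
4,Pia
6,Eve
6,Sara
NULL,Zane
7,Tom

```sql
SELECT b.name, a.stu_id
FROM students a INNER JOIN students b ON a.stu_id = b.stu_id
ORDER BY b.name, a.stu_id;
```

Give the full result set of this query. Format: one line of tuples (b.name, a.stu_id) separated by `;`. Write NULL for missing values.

INNER JOIN keeps only pairs where the ON condition holds.
Matching on a.stu_id = b.stu_id. A NULL in a compared column never satisfies the condition.
Matched pairs: 12.

(Dave, 9); (Eve, 6); (Eve, 6); (Mona, 5); (Omar, 3); (Omar, 3); (Pia, 4); (Sara, 6); (Sara, 6); (Tom, 3); (Tom, 3); (Tom, 7)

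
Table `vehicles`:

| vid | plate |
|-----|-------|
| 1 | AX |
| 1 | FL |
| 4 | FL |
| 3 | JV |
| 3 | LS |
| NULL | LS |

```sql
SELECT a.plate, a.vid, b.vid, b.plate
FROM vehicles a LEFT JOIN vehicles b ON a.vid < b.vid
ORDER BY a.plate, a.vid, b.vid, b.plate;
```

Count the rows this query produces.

LEFT JOIN keeps every row from `vehicles a`; unmatched rows get NULL for `vehicles b`'s columns.
Matching on a.vid < b.vid. A NULL in a compared column never satisfies the condition.
Matched pairs: 8; unmatched a rows kept: 2.
Total: 8 matched + 2 padded = 10 rows.

10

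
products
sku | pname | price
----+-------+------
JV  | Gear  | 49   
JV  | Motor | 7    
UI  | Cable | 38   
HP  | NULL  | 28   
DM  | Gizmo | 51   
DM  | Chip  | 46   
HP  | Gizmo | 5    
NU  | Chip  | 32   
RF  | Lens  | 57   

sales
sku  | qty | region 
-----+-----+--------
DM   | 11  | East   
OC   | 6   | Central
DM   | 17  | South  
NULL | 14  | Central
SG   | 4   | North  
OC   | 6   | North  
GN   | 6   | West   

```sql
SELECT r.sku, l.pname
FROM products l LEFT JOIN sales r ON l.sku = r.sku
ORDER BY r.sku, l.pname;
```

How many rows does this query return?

11

LEFT JOIN keeps every row from `products`; unmatched rows get NULL for `sales`'s columns.
Matching on l.sku = r.sku. A NULL in a compared column never satisfies the condition.
- sku=JV: no r row matches, row kept with r columns NULL.
- sku=JV: no r row matches, row kept with r columns NULL.
- sku=UI: no r row matches, row kept with r columns NULL.
- sku=HP: no r row matches, row kept with r columns NULL.
- sku=DM: 2 matching r row(s), so 2 row(s) emitted.
- sku=DM: 2 matching r row(s), so 2 row(s) emitted.
- sku=HP: no r row matches, row kept with r columns NULL.
- sku=NU: no r row matches, row kept with r columns NULL.
- sku=RF: no r row matches, row kept with r columns NULL.
Total: 4 matched + 7 padded = 11 rows.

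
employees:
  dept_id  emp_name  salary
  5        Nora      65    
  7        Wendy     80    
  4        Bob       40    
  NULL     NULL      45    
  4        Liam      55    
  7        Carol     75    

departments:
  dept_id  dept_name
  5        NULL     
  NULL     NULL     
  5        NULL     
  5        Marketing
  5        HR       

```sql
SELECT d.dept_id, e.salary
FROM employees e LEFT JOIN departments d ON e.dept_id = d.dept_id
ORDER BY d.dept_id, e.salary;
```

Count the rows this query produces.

9

LEFT JOIN keeps every row from `employees`; unmatched rows get NULL for `departments`'s columns.
Matching on e.dept_id = d.dept_id. A NULL in a compared column never satisfies the condition.
- e[0] dept_id=5 → 4 match(es) in d → 4 row(s).
- e[1] dept_id=7 → no match; kept with NULLs on the d side.
- e[2] dept_id=4 → no match; kept with NULLs on the d side.
- e[3] dept_id=NULL → no match; kept with NULLs on the d side.
- e[4] dept_id=4 → no match; kept with NULLs on the d side.
- e[5] dept_id=7 → no match; kept with NULLs on the d side.
Total: 4 matched + 5 padded = 9 rows.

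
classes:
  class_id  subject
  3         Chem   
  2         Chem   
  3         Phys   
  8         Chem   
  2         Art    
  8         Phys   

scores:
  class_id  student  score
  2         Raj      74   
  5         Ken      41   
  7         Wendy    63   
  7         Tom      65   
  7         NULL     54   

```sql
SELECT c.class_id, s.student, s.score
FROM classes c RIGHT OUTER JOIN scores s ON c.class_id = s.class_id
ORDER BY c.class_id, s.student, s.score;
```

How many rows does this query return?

6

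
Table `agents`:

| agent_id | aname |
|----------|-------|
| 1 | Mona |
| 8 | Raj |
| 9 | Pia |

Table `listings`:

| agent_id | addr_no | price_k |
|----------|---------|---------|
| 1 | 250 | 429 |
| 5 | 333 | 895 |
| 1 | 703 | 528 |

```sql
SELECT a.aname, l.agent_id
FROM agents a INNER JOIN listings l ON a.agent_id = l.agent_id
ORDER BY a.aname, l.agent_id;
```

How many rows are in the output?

2

INNER JOIN keeps only pairs where the ON condition holds.
Matching on a.agent_id = l.agent_id.
- a[0] agent_id=1 → 2 match(es) in l → 2 row(s).
- a[1] agent_id=8 → no match; dropped.
- a[2] agent_id=9 → no match; dropped.
Total: 2 rows.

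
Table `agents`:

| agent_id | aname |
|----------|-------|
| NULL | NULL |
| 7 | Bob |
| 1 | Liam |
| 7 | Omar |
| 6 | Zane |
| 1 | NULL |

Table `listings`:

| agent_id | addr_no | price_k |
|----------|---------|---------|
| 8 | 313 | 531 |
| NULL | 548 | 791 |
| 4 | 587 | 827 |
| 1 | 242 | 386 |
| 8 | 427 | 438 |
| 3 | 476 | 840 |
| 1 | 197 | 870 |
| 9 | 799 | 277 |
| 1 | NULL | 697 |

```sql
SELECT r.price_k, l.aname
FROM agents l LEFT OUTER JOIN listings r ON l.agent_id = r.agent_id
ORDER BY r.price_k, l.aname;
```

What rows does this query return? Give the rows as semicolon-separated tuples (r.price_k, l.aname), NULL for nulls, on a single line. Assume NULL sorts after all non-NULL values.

(386, Liam); (386, NULL); (697, Liam); (697, NULL); (870, Liam); (870, NULL); (NULL, Bob); (NULL, Omar); (NULL, Zane); (NULL, NULL)

LEFT JOIN keeps every row from `agents`; unmatched rows get NULL for `listings`'s columns.
Matching on l.agent_id = r.agent_id. A NULL in a compared column never satisfies the condition.
- l row (agent_id=NULL): no match → kept, r columns NULL.
- l row (agent_id=7): no match → kept, r columns NULL.
- l row (agent_id=1): matches 3 r row(s) → 3 output row(s).
- l row (agent_id=7): no match → kept, r columns NULL.
- l row (agent_id=6): no match → kept, r columns NULL.
- l row (agent_id=1): matches 3 r row(s) → 3 output row(s).
After projecting and ordering:
r.price_k | l.aname
386 | Liam
386 | NULL
697 | Liam
697 | NULL
870 | Liam
870 | NULL
NULL | Bob
NULL | Omar
NULL | Zane
NULL | NULL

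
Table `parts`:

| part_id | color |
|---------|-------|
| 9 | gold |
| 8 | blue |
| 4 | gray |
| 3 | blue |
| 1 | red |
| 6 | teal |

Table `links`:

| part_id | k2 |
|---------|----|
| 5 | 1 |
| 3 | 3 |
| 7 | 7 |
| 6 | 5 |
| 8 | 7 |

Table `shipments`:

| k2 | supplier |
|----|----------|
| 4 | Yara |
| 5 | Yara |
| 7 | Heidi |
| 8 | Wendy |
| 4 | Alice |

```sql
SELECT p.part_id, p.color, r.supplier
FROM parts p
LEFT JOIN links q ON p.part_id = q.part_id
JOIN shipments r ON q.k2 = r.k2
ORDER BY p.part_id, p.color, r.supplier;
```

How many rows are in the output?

Step 1 — p LEFT JOIN q on part_id → 6 row(s).
Then INNER JOIN `shipments r` on k2: keep only rows whose q.k2 appears in r.
Result: 2 row(s).

2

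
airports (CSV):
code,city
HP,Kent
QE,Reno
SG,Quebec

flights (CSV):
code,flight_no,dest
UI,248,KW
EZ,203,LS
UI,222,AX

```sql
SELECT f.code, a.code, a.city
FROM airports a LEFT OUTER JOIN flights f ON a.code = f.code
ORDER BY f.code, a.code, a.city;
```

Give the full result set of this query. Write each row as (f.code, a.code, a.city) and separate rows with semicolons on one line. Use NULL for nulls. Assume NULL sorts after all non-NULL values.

(NULL, HP, Kent); (NULL, QE, Reno); (NULL, SG, Quebec)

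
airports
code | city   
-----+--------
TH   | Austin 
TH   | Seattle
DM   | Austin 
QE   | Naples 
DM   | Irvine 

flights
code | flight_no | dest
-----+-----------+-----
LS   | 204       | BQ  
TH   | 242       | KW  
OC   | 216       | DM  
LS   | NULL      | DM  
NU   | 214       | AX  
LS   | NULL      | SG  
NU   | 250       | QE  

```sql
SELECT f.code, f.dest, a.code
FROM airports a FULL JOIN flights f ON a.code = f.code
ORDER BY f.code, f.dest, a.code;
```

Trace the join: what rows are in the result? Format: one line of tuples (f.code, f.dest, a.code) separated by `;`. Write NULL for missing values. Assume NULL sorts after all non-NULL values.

FULL OUTER JOIN keeps every row from both sides; unmatched rows get NULL for the other side's columns.
Matching on a.code = f.code.
- a row (code=TH): matches 1 f row(s) → 1 output row(s).
- a row (code=TH): matches 1 f row(s) → 1 output row(s).
- a row (code=DM): no match → kept, f columns NULL.
- a row (code=QE): no match → kept, f columns NULL.
- a row (code=DM): no match → kept, f columns NULL.
- plus 6 unmatched f row(s), each kept with NULL a columns.

(LS, BQ, NULL); (LS, DM, NULL); (LS, SG, NULL); (NU, AX, NULL); (NU, QE, NULL); (OC, DM, NULL); (TH, KW, TH); (TH, KW, TH); (NULL, NULL, DM); (NULL, NULL, DM); (NULL, NULL, QE)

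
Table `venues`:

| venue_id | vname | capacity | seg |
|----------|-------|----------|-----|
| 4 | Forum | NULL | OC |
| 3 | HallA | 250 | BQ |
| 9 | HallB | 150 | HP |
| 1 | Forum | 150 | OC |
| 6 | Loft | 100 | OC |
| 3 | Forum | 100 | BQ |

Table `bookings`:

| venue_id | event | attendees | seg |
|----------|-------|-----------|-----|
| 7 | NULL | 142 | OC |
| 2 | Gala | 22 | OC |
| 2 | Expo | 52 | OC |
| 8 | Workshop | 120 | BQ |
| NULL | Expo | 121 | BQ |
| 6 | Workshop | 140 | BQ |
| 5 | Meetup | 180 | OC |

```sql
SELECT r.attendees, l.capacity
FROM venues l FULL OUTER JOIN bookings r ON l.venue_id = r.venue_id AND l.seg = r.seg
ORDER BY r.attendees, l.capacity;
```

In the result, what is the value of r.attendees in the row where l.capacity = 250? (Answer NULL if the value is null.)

NULL

FULL OUTER JOIN keeps every row from both sides; unmatched rows get NULL for the other side's columns.
Matching on l.venue_id = r.venue_id AND l.seg = r.seg. A NULL in a compared column never satisfies the condition.
- l (venue_id=4, seg=OC) has no partner → padded with NULL.
- l (venue_id=3, seg=BQ) has no partner → padded with NULL.
- l (venue_id=9, seg=HP) has no partner → padded with NULL.
- l (venue_id=1, seg=OC) has no partner → padded with NULL.
- l (venue_id=6, seg=OC) has no partner → padded with NULL.
- l (venue_id=3, seg=BQ) has no partner → padded with NULL.
- 7 r row(s) had no l match → kept, l columns NULL.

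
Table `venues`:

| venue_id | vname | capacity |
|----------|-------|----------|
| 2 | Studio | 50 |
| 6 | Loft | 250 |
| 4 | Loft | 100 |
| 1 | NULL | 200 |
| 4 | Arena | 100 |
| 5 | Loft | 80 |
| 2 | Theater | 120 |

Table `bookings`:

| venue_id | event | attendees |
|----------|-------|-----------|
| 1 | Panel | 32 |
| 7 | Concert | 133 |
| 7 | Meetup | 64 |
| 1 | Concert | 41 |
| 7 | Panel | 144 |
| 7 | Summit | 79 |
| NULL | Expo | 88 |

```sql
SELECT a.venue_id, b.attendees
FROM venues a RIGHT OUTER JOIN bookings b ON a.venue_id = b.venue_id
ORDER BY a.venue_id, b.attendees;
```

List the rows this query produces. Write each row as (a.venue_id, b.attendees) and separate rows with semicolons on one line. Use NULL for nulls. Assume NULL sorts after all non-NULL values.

(1, 32); (1, 41); (NULL, 64); (NULL, 79); (NULL, 88); (NULL, 133); (NULL, 144)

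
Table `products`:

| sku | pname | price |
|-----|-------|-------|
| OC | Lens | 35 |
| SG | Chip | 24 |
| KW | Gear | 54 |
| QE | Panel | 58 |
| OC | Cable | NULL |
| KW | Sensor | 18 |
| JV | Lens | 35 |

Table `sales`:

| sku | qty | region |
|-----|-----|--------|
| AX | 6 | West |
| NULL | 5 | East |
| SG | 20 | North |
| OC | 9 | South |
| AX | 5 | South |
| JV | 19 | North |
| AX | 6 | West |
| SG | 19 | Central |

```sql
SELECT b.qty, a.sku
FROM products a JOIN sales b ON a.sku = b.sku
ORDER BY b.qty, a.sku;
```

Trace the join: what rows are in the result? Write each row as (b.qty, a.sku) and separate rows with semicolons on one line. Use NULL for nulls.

INNER JOIN keeps only pairs where the ON condition holds.
Matching on a.sku = b.sku. A NULL in a compared column never satisfies the condition.
Matched pairs: 5.

(9, OC); (9, OC); (19, JV); (19, SG); (20, SG)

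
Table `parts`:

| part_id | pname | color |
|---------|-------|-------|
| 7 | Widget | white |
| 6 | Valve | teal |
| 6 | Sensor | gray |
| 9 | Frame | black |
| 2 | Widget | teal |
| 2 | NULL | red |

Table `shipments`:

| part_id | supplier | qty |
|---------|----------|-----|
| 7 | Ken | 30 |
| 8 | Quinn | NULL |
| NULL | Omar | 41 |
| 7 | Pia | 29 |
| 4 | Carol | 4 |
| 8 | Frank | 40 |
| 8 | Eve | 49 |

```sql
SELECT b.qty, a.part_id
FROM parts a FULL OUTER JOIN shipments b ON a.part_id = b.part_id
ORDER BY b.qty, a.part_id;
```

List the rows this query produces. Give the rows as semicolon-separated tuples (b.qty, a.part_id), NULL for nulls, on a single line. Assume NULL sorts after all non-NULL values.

(4, NULL); (29, 7); (30, 7); (40, NULL); (41, NULL); (49, NULL); (NULL, 2); (NULL, 2); (NULL, 6); (NULL, 6); (NULL, 9); (NULL, NULL)

FULL OUTER JOIN keeps every row from both sides; unmatched rows get NULL for the other side's columns.
Matching on a.part_id = b.part_id. A NULL in a compared column never satisfies the condition.
- a[0] part_id=7 → 2 match(es) in b → 2 row(s).
- a[1] part_id=6 → no match; kept with NULLs on the b side.
- a[2] part_id=6 → no match; kept with NULLs on the b side.
- a[3] part_id=9 → no match; kept with NULLs on the b side.
- a[4] part_id=2 → no match; kept with NULLs on the b side.
- a[5] part_id=2 → no match; kept with NULLs on the b side.
- plus 5 unmatched b row(s), each kept with NULL a columns.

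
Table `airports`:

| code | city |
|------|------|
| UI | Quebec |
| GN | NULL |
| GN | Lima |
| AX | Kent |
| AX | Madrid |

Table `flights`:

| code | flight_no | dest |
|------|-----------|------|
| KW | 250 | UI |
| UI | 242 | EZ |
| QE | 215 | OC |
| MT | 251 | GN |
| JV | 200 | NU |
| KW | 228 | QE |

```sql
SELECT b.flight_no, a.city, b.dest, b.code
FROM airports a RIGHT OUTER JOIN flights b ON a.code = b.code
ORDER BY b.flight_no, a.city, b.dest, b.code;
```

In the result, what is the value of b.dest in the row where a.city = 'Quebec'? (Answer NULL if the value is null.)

EZ

RIGHT JOIN keeps every row from `flights`; unmatched rows get NULL for `airports`'s columns.
Matching on a.code = b.code.
Matched pairs: 1; unmatched b rows kept: 5.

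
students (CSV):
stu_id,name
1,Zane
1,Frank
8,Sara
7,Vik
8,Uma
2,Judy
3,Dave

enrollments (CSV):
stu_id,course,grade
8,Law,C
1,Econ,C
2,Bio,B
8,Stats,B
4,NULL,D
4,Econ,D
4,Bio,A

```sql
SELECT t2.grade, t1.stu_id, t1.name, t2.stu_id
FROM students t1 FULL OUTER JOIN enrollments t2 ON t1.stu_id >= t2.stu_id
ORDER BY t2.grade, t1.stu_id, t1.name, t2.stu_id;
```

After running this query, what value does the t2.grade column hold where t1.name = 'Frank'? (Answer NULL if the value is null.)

C

FULL OUTER JOIN keeps every row from both sides; unmatched rows get NULL for the other side's columns.
Matching on t1.stu_id >= t2.stu_id.
- t1 row (stu_id=1): matches 1 t2 row(s) → 1 output row(s).
- t1 row (stu_id=1): matches 1 t2 row(s) → 1 output row(s).
- t1 row (stu_id=8): matches 7 t2 row(s) → 7 output row(s).
- t1 row (stu_id=7): matches 5 t2 row(s) → 5 output row(s).
- t1 row (stu_id=8): matches 7 t2 row(s) → 7 output row(s).
- t1 row (stu_id=2): matches 2 t2 row(s) → 2 output row(s).
- t1 row (stu_id=3): matches 2 t2 row(s) → 2 output row(s).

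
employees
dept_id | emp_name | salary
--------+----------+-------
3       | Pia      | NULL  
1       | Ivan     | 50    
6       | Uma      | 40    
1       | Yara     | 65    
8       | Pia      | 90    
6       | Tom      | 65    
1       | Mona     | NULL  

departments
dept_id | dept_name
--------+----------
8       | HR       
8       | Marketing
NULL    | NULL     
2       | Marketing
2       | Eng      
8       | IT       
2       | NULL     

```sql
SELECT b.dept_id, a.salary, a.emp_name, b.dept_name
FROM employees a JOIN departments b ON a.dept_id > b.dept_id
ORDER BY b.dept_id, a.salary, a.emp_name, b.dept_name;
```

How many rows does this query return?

INNER JOIN keeps only pairs where the ON condition holds.
Matching on a.dept_id > b.dept_id. A NULL in a compared column never satisfies the condition.
Matched pairs: 12.
Total: 12 rows.

12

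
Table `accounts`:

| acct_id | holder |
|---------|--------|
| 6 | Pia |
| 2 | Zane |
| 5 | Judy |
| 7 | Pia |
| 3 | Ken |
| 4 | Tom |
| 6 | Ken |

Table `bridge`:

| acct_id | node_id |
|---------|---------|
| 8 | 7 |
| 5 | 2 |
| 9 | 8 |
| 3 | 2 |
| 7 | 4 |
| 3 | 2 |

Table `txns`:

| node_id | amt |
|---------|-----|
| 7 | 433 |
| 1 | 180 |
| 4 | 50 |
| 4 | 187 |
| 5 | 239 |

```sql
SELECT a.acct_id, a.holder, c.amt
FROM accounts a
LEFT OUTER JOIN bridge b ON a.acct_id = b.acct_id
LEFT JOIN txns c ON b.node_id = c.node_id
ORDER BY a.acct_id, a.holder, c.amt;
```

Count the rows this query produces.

9

Step 1 — a LEFT JOIN b on acct_id → 8 row(s).
Then LEFT JOIN `txns c` on node_id: each of those 8 rows is kept; rows whose b.node_id has no match in c get NULL for c's columns.
Result: 9 row(s).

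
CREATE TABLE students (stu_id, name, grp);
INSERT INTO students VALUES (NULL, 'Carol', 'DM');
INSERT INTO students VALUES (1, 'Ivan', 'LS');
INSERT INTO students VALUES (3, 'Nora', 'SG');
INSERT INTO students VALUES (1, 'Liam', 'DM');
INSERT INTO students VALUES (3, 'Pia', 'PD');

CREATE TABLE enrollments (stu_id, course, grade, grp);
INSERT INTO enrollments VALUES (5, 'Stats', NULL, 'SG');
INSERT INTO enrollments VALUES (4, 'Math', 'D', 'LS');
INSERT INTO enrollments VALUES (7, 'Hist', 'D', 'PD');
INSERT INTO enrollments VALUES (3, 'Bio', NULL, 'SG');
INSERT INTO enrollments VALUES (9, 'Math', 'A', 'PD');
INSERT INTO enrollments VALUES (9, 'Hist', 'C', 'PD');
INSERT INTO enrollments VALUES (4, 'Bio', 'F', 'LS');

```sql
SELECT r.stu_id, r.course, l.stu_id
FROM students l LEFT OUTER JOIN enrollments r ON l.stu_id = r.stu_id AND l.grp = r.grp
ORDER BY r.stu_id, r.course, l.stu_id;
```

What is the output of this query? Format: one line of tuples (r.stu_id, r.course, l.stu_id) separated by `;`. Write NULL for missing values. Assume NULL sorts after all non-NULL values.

(3, Bio, 3); (NULL, NULL, 1); (NULL, NULL, 1); (NULL, NULL, 3); (NULL, NULL, NULL)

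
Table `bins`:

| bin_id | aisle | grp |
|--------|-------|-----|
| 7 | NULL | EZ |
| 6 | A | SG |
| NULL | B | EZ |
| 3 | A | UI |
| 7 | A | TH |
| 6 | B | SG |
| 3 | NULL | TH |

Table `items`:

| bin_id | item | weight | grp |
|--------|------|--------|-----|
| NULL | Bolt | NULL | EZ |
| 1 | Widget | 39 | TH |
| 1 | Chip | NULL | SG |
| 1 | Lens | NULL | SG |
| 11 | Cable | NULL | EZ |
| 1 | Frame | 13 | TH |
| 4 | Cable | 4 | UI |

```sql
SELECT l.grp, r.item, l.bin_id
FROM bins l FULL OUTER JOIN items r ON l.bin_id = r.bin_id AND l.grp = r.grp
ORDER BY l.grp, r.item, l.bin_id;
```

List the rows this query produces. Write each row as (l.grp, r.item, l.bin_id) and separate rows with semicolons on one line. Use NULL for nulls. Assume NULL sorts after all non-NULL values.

FULL OUTER JOIN keeps every row from both sides; unmatched rows get NULL for the other side's columns.
Matching on l.bin_id = r.bin_id AND l.grp = r.grp. A NULL in a compared column never satisfies the condition.
Matched pairs: 0; unmatched l rows kept: 7; unmatched r rows kept: 7.

(EZ, NULL, 7); (EZ, NULL, NULL); (SG, NULL, 6); (SG, NULL, 6); (TH, NULL, 3); (TH, NULL, 7); (UI, NULL, 3); (NULL, Bolt, NULL); (NULL, Cable, NULL); (NULL, Cable, NULL); (NULL, Chip, NULL); (NULL, Frame, NULL); (NULL, Lens, NULL); (NULL, Widget, NULL)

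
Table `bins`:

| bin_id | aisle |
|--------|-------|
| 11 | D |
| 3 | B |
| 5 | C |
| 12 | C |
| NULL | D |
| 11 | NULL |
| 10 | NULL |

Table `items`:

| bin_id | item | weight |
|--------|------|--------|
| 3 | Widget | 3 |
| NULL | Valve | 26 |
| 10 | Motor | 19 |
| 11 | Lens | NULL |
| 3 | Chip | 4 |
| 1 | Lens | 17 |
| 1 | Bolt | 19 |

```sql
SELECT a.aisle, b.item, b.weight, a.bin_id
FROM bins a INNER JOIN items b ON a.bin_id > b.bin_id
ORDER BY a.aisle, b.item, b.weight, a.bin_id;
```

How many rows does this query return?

26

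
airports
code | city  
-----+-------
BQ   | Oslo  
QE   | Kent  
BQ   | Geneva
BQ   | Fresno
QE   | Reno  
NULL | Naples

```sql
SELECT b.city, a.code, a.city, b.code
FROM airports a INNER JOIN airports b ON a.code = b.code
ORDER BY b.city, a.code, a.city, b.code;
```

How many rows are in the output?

13

INNER JOIN keeps only pairs where the ON condition holds.
Matching on a.code = b.code. A NULL in a compared column never satisfies the condition.
Matched pairs: 13.
Total: 13 rows.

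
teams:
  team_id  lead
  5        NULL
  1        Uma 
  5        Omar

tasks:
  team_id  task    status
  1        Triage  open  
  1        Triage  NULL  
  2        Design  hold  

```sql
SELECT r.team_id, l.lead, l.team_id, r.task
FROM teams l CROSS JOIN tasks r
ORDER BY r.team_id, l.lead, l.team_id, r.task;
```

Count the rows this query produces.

9

CROSS JOIN pairs every row of `teams` with every row of `tasks`: 3 × 3 = 9 rows.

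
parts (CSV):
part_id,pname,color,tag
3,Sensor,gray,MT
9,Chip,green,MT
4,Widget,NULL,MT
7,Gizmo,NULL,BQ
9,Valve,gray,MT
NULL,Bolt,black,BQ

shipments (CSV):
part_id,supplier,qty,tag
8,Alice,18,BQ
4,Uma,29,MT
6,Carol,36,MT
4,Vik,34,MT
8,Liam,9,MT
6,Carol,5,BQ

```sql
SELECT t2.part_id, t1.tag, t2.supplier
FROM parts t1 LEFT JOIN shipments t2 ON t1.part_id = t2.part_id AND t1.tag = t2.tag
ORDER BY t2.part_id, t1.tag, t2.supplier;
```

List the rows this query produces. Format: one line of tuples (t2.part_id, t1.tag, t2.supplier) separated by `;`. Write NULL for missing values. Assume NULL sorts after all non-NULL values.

(4, MT, Uma); (4, MT, Vik); (NULL, BQ, NULL); (NULL, BQ, NULL); (NULL, MT, NULL); (NULL, MT, NULL); (NULL, MT, NULL)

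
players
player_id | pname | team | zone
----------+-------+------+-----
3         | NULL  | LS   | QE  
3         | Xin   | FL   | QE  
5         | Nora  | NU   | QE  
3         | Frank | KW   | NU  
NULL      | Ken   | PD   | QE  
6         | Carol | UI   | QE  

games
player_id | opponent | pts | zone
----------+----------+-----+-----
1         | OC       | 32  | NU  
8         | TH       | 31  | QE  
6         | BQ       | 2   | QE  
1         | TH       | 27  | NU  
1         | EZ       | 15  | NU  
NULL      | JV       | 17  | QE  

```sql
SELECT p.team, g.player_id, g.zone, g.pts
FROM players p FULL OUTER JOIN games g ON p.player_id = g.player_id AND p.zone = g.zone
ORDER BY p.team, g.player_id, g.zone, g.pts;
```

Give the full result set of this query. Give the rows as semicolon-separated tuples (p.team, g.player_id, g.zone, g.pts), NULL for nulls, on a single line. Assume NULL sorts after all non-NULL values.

(FL, NULL, NULL, NULL); (KW, NULL, NULL, NULL); (LS, NULL, NULL, NULL); (NU, NULL, NULL, NULL); (PD, NULL, NULL, NULL); (UI, 6, QE, 2); (NULL, 1, NU, 15); (NULL, 1, NU, 27); (NULL, 1, NU, 32); (NULL, 8, QE, 31); (NULL, NULL, QE, 17)

FULL OUTER JOIN keeps every row from both sides; unmatched rows get NULL for the other side's columns.
Matching on p.player_id = g.player_id AND p.zone = g.zone. A NULL in a compared column never satisfies the condition.
- p (player_id=3, zone=QE) has no partner → padded with NULL.
- p (player_id=3, zone=QE) has no partner → padded with NULL.
- p (player_id=5, zone=QE) has no partner → padded with NULL.
- p (player_id=3, zone=NU) has no partner → padded with NULL.
- p (player_id=NULL, zone=QE) has no partner → padded with NULL.
- p (player_id=6, zone=QE) pairs with 1 row(s) of g.
- 5 row(s) from g found no p partner → padded with NULL.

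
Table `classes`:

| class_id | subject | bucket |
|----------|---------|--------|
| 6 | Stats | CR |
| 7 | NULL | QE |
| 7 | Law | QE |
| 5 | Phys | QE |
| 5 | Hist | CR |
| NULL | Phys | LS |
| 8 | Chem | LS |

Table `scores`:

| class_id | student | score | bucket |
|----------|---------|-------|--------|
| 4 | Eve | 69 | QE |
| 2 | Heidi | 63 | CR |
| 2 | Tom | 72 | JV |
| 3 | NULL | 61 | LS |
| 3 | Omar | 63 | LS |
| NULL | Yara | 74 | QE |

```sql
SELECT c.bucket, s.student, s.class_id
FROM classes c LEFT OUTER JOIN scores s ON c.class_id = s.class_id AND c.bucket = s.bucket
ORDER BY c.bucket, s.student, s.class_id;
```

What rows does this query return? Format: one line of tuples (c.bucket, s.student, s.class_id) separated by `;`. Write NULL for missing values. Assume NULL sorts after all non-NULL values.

LEFT JOIN keeps every row from `classes`; unmatched rows get NULL for `scores`'s columns.
Matching on c.class_id = s.class_id AND c.bucket = s.bucket. A NULL in a compared column never satisfies the condition.
- c row (class_id=6, bucket=CR): no match → kept, s columns NULL.
- c row (class_id=7, bucket=QE): no match → kept, s columns NULL.
- c row (class_id=7, bucket=QE): no match → kept, s columns NULL.
- c row (class_id=5, bucket=QE): no match → kept, s columns NULL.
- c row (class_id=5, bucket=CR): no match → kept, s columns NULL.
- c row (class_id=NULL, bucket=LS): no match → kept, s columns NULL.
- c row (class_id=8, bucket=LS): no match → kept, s columns NULL.
After projecting and ordering:
c.bucket | s.student | s.class_id
CR | NULL | NULL
CR | NULL | NULL
LS | NULL | NULL
LS | NULL | NULL
QE | NULL | NULL
QE | NULL | NULL
QE | NULL | NULL

(CR, NULL, NULL); (CR, NULL, NULL); (LS, NULL, NULL); (LS, NULL, NULL); (QE, NULL, NULL); (QE, NULL, NULL); (QE, NULL, NULL)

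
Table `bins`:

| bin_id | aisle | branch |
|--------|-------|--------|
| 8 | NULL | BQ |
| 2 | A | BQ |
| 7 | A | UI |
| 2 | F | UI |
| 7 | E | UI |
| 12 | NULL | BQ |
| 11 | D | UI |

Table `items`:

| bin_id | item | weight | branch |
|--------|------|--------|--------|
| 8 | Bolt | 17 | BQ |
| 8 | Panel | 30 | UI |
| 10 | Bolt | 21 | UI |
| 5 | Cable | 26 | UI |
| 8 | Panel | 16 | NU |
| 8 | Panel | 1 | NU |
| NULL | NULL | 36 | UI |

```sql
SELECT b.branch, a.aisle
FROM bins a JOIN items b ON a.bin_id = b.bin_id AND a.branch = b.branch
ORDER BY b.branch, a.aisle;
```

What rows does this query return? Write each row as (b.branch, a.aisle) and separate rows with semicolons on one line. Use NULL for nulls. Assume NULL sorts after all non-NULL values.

(BQ, NULL)

INNER JOIN keeps only pairs where the ON condition holds.
Matching on a.bin_id = b.bin_id AND a.branch = b.branch. A NULL in a compared column never satisfies the condition.
- a[0] bin_id=8, branch=BQ → 1 match(es) in b → 1 row(s).
- a[1] bin_id=2, branch=BQ → no match; dropped.
- a[2] bin_id=7, branch=UI → no match; dropped.
- a[3] bin_id=2, branch=UI → no match; dropped.
- a[4] bin_id=7, branch=UI → no match; dropped.
- a[5] bin_id=12, branch=BQ → no match; dropped.
- a[6] bin_id=11, branch=UI → no match; dropped.
After projecting and ordering:
b.branch | a.aisle
BQ | NULL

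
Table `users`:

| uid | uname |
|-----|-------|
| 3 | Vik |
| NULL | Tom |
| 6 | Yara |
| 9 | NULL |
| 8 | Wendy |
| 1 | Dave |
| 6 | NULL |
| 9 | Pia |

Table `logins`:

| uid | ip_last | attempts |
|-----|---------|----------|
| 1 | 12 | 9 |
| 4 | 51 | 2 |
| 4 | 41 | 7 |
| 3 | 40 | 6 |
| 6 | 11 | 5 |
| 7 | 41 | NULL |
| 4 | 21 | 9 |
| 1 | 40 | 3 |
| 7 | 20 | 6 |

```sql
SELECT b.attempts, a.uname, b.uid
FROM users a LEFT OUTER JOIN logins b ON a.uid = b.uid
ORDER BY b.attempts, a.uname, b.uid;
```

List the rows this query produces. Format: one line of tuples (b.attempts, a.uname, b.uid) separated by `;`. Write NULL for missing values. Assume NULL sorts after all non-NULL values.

(3, Dave, 1); (5, Yara, 6); (5, NULL, 6); (6, Vik, 3); (9, Dave, 1); (NULL, Pia, NULL); (NULL, Tom, NULL); (NULL, Wendy, NULL); (NULL, NULL, NULL)

LEFT JOIN keeps every row from `users`; unmatched rows get NULL for `logins`'s columns.
Matching on a.uid = b.uid. A NULL in a compared column never satisfies the condition.
- a (uid=3) pairs with 1 row(s) of b.
- a (uid=NULL) has no partner → padded with NULL.
- a (uid=6) pairs with 1 row(s) of b.
- a (uid=9) has no partner → padded with NULL.
- a (uid=8) has no partner → padded with NULL.
- a (uid=1) pairs with 2 row(s) of b.
- a (uid=6) pairs with 1 row(s) of b.
- a (uid=9) has no partner → padded with NULL.
After projecting and ordering:
b.attempts | a.uname | b.uid
3 | Dave | 1
5 | Yara | 6
5 | NULL | 6
6 | Vik | 3
9 | Dave | 1
NULL | Pia | NULL
NULL | Tom | NULL
NULL | Wendy | NULL
NULL | NULL | NULL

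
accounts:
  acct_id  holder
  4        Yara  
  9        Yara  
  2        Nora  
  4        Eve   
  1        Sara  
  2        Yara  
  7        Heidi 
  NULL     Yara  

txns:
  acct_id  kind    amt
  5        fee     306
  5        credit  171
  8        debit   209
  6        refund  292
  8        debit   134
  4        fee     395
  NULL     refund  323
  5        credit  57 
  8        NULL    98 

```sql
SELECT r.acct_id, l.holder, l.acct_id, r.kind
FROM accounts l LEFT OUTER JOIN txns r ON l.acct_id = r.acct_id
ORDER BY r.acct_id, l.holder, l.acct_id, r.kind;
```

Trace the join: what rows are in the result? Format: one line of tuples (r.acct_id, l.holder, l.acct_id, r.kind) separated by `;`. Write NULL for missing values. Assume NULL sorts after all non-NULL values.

(4, Eve, 4, fee); (4, Yara, 4, fee); (NULL, Heidi, 7, NULL); (NULL, Nora, 2, NULL); (NULL, Sara, 1, NULL); (NULL, Yara, 2, NULL); (NULL, Yara, 9, NULL); (NULL, Yara, NULL, NULL)

LEFT JOIN keeps every row from `accounts`; unmatched rows get NULL for `txns`'s columns.
Matching on l.acct_id = r.acct_id. A NULL in a compared column never satisfies the condition.
Matched pairs: 2; unmatched l rows kept: 6.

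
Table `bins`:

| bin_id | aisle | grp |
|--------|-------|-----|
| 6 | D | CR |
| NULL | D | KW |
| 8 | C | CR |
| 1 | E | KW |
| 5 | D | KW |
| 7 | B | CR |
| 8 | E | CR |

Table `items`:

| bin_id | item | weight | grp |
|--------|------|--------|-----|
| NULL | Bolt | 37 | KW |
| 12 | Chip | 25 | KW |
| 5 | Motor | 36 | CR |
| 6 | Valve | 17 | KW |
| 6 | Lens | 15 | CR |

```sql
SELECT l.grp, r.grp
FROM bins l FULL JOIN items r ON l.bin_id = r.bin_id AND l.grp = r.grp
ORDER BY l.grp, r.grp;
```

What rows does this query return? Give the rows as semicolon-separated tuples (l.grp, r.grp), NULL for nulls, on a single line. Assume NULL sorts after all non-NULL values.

FULL OUTER JOIN keeps every row from both sides; unmatched rows get NULL for the other side's columns.
Matching on l.bin_id = r.bin_id AND l.grp = r.grp. A NULL in a compared column never satisfies the condition.
- l row (bin_id=6, grp=CR): matches 1 r row(s) → 1 output row(s).
- l row (bin_id=NULL, grp=KW): no match → kept, r columns NULL.
- l row (bin_id=8, grp=CR): no match → kept, r columns NULL.
- l row (bin_id=1, grp=KW): no match → kept, r columns NULL.
- l row (bin_id=5, grp=KW): no match → kept, r columns NULL.
- l row (bin_id=7, grp=CR): no match → kept, r columns NULL.
- l row (bin_id=8, grp=CR): no match → kept, r columns NULL.
- 4 r row(s) had no l match → kept, l columns NULL.

(CR, CR); (CR, NULL); (CR, NULL); (CR, NULL); (KW, NULL); (KW, NULL); (KW, NULL); (NULL, CR); (NULL, KW); (NULL, KW); (NULL, KW)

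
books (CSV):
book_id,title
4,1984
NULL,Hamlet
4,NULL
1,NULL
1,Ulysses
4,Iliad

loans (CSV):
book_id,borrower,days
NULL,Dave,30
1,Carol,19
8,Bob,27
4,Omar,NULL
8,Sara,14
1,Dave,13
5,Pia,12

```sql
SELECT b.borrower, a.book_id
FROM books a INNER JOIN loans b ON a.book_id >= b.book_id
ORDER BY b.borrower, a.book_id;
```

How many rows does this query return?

INNER JOIN keeps only pairs where the ON condition holds.
Matching on a.book_id >= b.book_id. A NULL in a compared column never satisfies the condition.
- a (book_id=4) pairs with 3 row(s) of b.
- a (book_id=NULL) has no partner → excluded.
- a (book_id=4) pairs with 3 row(s) of b.
- a (book_id=1) pairs with 2 row(s) of b.
- a (book_id=1) pairs with 2 row(s) of b.
- a (book_id=4) pairs with 3 row(s) of b.
Total: 13 rows.

13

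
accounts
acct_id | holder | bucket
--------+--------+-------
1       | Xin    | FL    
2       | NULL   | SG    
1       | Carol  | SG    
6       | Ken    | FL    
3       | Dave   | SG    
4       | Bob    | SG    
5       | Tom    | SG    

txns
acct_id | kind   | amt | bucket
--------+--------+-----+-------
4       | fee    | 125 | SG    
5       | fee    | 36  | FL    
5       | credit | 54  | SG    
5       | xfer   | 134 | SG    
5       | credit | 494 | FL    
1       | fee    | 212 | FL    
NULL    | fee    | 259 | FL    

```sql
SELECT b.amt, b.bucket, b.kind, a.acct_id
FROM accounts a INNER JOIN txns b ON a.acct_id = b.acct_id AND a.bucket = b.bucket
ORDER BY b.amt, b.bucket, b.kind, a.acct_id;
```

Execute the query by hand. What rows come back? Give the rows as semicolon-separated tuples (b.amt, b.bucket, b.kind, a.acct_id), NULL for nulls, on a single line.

(54, SG, credit, 5); (125, SG, fee, 4); (134, SG, xfer, 5); (212, FL, fee, 1)

INNER JOIN keeps only pairs where the ON condition holds.
Matching on a.acct_id = b.acct_id AND a.bucket = b.bucket. A NULL in a compared column never satisfies the condition.
- acct_id=1, bucket=FL: 1 matching b row(s), so 1 row(s) emitted.
- acct_id=2, bucket=SG: no matching b row, dropped.
- acct_id=1, bucket=SG: no matching b row, dropped.
- acct_id=6, bucket=FL: no matching b row, dropped.
- acct_id=3, bucket=SG: no matching b row, dropped.
- acct_id=4, bucket=SG: 1 matching b row(s), so 1 row(s) emitted.
- acct_id=5, bucket=SG: 2 matching b row(s), so 2 row(s) emitted.
After projecting and ordering:
b.amt | b.bucket | b.kind | a.acct_id
54 | SG | credit | 5
125 | SG | fee | 4
134 | SG | xfer | 5
212 | FL | fee | 1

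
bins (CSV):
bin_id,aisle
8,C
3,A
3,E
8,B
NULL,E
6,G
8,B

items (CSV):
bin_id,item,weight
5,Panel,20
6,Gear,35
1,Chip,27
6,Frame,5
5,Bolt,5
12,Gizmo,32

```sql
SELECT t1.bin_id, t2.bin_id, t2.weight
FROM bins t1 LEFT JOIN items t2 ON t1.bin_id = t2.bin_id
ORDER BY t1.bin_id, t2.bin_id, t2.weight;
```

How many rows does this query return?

LEFT JOIN keeps every row from `bins`; unmatched rows get NULL for `items`'s columns.
Matching on t1.bin_id = t2.bin_id. A NULL in a compared column never satisfies the condition.
- t1[0] bin_id=8 → no match; kept with NULLs on the t2 side.
- t1[1] bin_id=3 → no match; kept with NULLs on the t2 side.
- t1[2] bin_id=3 → no match; kept with NULLs on the t2 side.
- t1[3] bin_id=8 → no match; kept with NULLs on the t2 side.
- t1[4] bin_id=NULL → no match; kept with NULLs on the t2 side.
- t1[5] bin_id=6 → 2 match(es) in t2 → 2 row(s).
- t1[6] bin_id=8 → no match; kept with NULLs on the t2 side.
Total: 2 matched + 6 padded = 8 rows.

8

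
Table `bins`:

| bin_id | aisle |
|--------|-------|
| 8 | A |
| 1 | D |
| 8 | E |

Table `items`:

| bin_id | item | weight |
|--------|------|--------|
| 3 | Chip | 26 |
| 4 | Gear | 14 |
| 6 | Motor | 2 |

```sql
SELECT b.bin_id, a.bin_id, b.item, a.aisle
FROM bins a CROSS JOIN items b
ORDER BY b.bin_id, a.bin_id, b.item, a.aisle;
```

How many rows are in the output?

9

CROSS JOIN pairs every row of `bins` with every row of `items`: 3 × 3 = 9 rows.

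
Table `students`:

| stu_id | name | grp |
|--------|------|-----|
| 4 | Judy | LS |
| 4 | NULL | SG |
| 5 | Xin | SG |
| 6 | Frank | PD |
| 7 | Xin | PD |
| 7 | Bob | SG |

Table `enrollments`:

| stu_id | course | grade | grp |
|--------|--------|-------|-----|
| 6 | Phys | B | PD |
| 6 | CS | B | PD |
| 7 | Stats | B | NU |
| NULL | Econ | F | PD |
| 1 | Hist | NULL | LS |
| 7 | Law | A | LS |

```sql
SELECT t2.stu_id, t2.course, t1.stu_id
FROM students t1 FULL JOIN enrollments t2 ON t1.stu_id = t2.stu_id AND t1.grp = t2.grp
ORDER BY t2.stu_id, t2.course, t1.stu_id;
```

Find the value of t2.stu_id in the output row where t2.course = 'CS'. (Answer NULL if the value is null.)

FULL OUTER JOIN keeps every row from both sides; unmatched rows get NULL for the other side's columns.
Matching on t1.stu_id = t2.stu_id AND t1.grp = t2.grp. A NULL in a compared column never satisfies the condition.
- t1 (stu_id=4, grp=LS) has no partner → padded with NULL.
- t1 (stu_id=4, grp=SG) has no partner → padded with NULL.
- t1 (stu_id=5, grp=SG) has no partner → padded with NULL.
- t1 (stu_id=6, grp=PD) pairs with 2 row(s) of t2.
- t1 (stu_id=7, grp=PD) has no partner → padded with NULL.
- t1 (stu_id=7, grp=SG) has no partner → padded with NULL.
- 4 row(s) from t2 found no t1 partner → padded with NULL.

6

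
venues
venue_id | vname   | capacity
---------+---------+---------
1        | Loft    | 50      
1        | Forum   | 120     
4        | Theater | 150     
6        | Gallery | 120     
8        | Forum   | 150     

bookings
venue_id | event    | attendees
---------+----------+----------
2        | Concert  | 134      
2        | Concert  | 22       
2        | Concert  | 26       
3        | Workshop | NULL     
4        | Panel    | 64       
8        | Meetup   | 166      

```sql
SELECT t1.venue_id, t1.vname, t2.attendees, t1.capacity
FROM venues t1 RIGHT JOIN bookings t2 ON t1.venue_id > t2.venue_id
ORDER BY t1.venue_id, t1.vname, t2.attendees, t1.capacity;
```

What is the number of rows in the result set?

15

RIGHT JOIN keeps every row from `bookings`; unmatched rows get NULL for `venues`'s columns.
Matching on t1.venue_id > t2.venue_id.
- t1 (venue_id=1) has no partner in t2.
- t1 (venue_id=1) has no partner in t2.
- t1 (venue_id=4) pairs with 4 row(s) of t2.
- t1 (venue_id=6) pairs with 5 row(s) of t2.
- t1 (venue_id=8) pairs with 5 row(s) of t2.
- 1 t2 row(s) had no t1 match → kept, t1 columns NULL.
Total: 14 matched + 1 padded = 15 rows.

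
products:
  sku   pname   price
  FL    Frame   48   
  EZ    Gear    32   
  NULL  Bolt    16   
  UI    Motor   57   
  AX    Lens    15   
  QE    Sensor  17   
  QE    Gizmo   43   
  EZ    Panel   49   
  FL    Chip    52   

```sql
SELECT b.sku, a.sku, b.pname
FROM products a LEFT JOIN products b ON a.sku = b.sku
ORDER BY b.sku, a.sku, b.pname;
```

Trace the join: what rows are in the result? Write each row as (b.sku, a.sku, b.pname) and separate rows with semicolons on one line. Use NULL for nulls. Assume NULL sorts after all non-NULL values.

LEFT JOIN keeps every row from `products a`; unmatched rows get NULL for `products b`'s columns.
Matching on a.sku = b.sku. A NULL in a compared column never satisfies the condition.
- sku=FL: 2 matching b row(s), so 2 row(s) emitted.
- sku=EZ: 2 matching b row(s), so 2 row(s) emitted.
- sku=NULL: no b row matches, row kept with b columns NULL.
- sku=UI: 1 matching b row(s), so 1 row(s) emitted.
- sku=AX: 1 matching b row(s), so 1 row(s) emitted.
- sku=QE: 2 matching b row(s), so 2 row(s) emitted.
- sku=QE: 2 matching b row(s), so 2 row(s) emitted.
- sku=EZ: 2 matching b row(s), so 2 row(s) emitted.
- sku=FL: 2 matching b row(s), so 2 row(s) emitted.

(AX, AX, Lens); (EZ, EZ, Gear); (EZ, EZ, Gear); (EZ, EZ, Panel); (EZ, EZ, Panel); (FL, FL, Chip); (FL, FL, Chip); (FL, FL, Frame); (FL, FL, Frame); (QE, QE, Gizmo); (QE, QE, Gizmo); (QE, QE, Sensor); (QE, QE, Sensor); (UI, UI, Motor); (NULL, NULL, NULL)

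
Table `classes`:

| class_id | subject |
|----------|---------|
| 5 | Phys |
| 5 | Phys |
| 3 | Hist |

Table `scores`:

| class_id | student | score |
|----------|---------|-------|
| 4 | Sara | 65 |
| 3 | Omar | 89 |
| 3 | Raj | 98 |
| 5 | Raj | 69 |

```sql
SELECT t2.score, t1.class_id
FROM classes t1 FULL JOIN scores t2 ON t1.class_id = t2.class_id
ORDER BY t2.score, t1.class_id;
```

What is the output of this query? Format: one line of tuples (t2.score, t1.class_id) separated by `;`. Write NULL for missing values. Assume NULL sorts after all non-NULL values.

FULL OUTER JOIN keeps every row from both sides; unmatched rows get NULL for the other side's columns.
Matching on t1.class_id = t2.class_id.
Matched pairs: 4; unmatched t1 rows kept: 0; unmatched t2 rows kept: 1.

(65, NULL); (69, 5); (69, 5); (89, 3); (98, 3)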